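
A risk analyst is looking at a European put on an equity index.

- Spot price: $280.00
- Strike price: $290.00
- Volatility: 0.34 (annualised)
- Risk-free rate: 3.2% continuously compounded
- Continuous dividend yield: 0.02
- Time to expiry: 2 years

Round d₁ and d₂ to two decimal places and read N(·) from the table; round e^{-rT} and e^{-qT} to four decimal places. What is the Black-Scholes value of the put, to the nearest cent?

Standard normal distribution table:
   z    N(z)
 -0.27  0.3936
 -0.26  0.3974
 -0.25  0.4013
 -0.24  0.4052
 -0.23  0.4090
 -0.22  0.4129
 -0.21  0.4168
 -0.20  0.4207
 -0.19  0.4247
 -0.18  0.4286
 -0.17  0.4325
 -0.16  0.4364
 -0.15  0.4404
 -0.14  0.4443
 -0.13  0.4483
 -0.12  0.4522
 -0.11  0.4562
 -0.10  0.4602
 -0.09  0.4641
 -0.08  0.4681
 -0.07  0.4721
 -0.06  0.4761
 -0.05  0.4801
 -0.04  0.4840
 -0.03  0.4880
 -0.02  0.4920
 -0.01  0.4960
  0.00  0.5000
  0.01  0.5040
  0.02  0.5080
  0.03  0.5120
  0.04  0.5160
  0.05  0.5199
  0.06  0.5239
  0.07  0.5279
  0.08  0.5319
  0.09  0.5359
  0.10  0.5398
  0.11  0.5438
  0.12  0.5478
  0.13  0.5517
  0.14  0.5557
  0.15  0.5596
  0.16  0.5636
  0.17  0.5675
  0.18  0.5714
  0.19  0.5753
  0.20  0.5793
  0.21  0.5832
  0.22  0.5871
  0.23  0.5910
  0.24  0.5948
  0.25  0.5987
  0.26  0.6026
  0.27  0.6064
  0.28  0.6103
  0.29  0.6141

$52.84

T = 2;  σ√T = 0.4808
ln(S/K) + (r − q + σ²/2)T = ln(280/290) + (0.032 − 0.02 + 0.34²/2)·2 = -0.0351 + 0.1396 = 0.1045
d₁ = 0.1045 / 0.4808 = 0.2173 ⇒ 0.22
d₂ = d₁ − σ√T = 0.2173 − 0.4808 = -0.2635 ⇒ -0.26
exp(−qT) = exp(−0.02·2) = 0.9608;  exp(−rT) = exp(−0.032·2) = 0.9380
P = 290·0.9380·N(0.26) − 280·0.9608·N(-0.22) = 290·0.9380·0.6026 − 280·0.9608·0.4129 = 163.9193 − 111.0800 = 52.8392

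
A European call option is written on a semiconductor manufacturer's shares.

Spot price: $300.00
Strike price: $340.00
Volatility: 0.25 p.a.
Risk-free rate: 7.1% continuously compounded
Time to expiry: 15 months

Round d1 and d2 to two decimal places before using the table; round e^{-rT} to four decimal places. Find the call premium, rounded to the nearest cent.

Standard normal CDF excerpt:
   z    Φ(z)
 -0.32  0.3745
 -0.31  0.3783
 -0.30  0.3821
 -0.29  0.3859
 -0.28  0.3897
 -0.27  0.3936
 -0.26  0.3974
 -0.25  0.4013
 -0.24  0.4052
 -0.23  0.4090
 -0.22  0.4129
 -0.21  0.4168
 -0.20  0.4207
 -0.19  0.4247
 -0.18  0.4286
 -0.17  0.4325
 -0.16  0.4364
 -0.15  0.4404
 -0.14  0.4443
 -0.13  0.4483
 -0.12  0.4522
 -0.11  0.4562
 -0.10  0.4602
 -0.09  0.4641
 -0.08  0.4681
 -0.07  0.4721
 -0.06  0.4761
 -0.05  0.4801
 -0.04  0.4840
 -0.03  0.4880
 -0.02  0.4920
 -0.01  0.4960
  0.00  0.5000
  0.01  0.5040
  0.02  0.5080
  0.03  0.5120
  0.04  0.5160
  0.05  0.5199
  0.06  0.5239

$28.74

T = 1.25;  σ√T = 0.2795
d₁ = [ln(300/340) + (0.071 + 0.25²/2)·1.25] / 0.2795 = [-0.1252 + 0.1278] / 0.2795 = 0.0095 which rounds to 0.01
d₂ = d₁ − σ√T = 0.0095 − 0.2795 = -0.2700 which rounds to -0.27
exp(−rT) = exp(−0.071·1.25) = 0.9151
C = 300·N(0.01) − 340·0.9151·N(-0.27) = 300·0.5040 − 340·0.9151·0.3936 = 151.2000 − 122.4623 = 28.7377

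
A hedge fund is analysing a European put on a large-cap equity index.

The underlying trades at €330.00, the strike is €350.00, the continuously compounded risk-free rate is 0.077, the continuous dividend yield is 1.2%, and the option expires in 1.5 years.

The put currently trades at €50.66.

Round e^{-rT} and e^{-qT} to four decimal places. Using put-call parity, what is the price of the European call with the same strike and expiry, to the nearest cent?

€62.97

e^(−qT) = e^(−0.012·1.5) = 0.9822;  e^(−rT) = e^(−0.077·1.5) = 0.8909
Put-call parity: C − P = S·e^(−qT) − K·e^(−rT) = 330·0.9822 − 350·0.8909 = 324.1260 − 311.8150 = 12.3110
C = P + (C − P) = 50.66 + (12.3110) = 62.9710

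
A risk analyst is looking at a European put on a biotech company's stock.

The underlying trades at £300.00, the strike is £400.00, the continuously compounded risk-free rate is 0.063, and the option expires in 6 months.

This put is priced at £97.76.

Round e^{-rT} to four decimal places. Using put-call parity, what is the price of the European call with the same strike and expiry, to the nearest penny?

e^(−rT) = e^(−0.063·0.5) = 0.9690
Put-call parity: C − P = S − K·e^(−rT) = 300 − 400·0.9690 = 300 − 387.6000 = -87.6000
C = P + (C − P) = 97.76 + (-87.6000) = 10.1600

£10.16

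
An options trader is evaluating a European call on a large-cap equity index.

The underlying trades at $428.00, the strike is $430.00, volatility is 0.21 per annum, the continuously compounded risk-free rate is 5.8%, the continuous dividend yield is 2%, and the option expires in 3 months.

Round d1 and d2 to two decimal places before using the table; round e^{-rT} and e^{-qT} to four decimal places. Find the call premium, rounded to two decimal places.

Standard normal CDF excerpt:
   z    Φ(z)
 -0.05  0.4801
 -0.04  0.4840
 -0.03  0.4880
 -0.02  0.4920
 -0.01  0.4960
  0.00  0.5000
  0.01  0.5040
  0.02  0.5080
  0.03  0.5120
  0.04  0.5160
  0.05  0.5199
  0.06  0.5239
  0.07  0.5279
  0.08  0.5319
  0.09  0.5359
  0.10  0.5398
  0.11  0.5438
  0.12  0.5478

T = 0.25;  σ√T = 0.1050
ln(S/K) + (r − q + σ²/2)T = ln(428/430) + (0.058 − 0.02 + 0.21²/2)·0.25 = -0.0047 + 0.0150 = 0.0104
d₁ = 0.0104 / 0.1050 = 0.0986 which rounds to 0.10
d₂ = d₁ − σ√T = 0.0986 − 0.1050 = -0.0064 which rounds to -0.01
exp(−qT) = exp(−0.02·0.25) = 0.9950;  exp(−rT) = exp(−0.058·0.25) = 0.9856
N(d₁) = N(0.10) = 0.5398;  N(d₂) = N(-0.01) = 0.4960
C = 428·0.9950·0.5398 − 430·0.9856·0.4960 = 229.8792 − 210.2088 = 19.6705

$19.67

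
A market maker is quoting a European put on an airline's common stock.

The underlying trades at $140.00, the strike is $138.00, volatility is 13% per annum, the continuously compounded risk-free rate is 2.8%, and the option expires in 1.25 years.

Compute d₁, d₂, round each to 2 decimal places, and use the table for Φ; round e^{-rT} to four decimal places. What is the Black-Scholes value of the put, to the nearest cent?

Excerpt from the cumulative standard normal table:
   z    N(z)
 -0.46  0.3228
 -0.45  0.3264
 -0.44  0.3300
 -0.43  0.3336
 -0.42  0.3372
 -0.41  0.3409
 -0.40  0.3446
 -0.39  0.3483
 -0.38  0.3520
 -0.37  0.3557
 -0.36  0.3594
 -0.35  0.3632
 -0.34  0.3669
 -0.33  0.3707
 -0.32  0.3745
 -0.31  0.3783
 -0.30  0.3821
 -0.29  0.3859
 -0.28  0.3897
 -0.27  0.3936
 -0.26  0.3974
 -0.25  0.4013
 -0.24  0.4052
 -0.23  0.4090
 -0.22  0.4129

$4.72

T = 1.25;  σ√T = 0.1453
d₁ = [ln(140/138) + (0.028 + 0.13²/2)·1.25] / 0.1453 = [0.0144 + 0.0456] / 0.1453 = 0.4125 ≈ 0.41
d₂ = d₁ − σ√T = 0.4125 − 0.1453 = 0.2671 ≈ 0.27
exp(−rT) = exp(−0.028·1.25) = 0.9656
P = 138·0.9656·N(-0.27) − 140·N(-0.41) = 138·0.9656·0.3936 − 140·0.3409 = 52.4483 − 47.7260 = 4.7223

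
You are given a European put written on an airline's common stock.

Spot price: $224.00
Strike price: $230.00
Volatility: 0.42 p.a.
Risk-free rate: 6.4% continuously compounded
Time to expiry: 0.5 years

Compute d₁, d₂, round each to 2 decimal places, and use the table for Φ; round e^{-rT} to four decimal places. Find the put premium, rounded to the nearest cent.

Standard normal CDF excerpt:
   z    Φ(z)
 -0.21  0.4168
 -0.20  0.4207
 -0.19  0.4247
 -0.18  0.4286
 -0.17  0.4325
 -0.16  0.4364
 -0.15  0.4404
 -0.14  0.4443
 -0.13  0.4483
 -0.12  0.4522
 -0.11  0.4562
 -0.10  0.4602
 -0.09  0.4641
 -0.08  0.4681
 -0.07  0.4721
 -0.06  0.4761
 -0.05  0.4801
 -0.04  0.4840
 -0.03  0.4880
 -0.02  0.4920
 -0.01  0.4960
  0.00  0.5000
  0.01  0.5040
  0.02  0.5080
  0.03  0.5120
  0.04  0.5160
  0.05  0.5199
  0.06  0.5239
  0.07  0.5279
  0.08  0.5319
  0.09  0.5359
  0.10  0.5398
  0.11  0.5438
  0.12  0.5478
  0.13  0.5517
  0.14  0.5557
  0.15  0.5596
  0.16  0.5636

$26.01

σ√T = 0.42·√0.5 = 0.2970
d₁ = [ln(224/230) + (0.064 + 0.42²/2)·0.5] / 0.2970 = [-0.0264 + 0.0761] / 0.2970 = 0.1672 ≈ 0.17
d₂ = d₁ − σ√T = 0.1672 − 0.2970 = -0.1297 ≈ -0.13
exp(−rT) = exp(−0.064·0.5) = 0.9685
N(−d₂) = N(0.13) = 0.5517;  N(−d₁) = N(-0.17) = 0.4325
P = 230·0.9685·0.5517 − 224·0.4325 = 122.8939 − 96.8800 = 26.0139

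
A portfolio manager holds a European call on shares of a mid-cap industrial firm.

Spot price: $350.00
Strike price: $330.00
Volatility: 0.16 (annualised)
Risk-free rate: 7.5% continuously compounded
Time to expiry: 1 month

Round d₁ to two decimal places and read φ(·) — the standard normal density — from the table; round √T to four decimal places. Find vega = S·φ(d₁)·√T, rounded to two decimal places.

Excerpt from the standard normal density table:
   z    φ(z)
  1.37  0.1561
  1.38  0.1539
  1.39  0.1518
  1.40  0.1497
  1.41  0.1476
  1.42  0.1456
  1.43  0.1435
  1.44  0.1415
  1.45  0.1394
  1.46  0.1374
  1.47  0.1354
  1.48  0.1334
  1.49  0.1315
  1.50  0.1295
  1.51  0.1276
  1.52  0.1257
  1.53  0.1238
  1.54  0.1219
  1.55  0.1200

14.50

σ√T = 0.16 × 0.2887 = 0.0462
ln(S/K) + (r + σ²/2)T = ln(350/330) + (0.075 + 0.16²/2)·0.08333 = 0.0588 + 0.0073 = 0.0662
d₁ = 0.0662 / 0.0462 = 1.4323 ≈ 1.43
√T = √0.08333 = 0.2887
φ(d₁) = φ(1.43) = 0.1435
vega = S·φ(d₁)·√T = 350·0.1435·0.2887 = 14.5000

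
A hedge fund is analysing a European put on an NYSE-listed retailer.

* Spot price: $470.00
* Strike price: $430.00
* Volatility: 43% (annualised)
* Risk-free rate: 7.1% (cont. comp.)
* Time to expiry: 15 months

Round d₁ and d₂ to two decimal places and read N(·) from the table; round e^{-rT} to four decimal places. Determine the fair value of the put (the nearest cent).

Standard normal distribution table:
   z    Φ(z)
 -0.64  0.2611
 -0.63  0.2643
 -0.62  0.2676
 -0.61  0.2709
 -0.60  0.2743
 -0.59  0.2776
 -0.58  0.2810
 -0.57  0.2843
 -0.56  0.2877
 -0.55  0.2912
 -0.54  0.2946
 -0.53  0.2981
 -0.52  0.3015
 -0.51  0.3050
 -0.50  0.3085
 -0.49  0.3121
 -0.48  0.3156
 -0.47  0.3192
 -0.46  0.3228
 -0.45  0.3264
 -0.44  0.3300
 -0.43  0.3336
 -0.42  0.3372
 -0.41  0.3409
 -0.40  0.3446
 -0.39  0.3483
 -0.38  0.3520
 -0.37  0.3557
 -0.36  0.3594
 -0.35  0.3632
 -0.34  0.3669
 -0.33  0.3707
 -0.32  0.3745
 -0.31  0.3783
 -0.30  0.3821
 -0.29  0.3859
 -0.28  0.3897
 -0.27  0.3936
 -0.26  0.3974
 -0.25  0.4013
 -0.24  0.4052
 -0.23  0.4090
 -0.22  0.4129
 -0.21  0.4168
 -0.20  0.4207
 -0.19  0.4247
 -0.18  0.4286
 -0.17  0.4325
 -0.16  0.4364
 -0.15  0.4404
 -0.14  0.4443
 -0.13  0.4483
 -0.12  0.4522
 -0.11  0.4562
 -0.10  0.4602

$49.08

σ√T = 0.43·√1.25 = 0.4808
ln(S/K) + (r + σ²/2)T = ln(470/430) + (0.071 + 0.43²/2)·1.25 = 0.0889 + 0.2043 = 0.2933
d₁ = 0.2933 / 0.4808 = 0.6100 ⇒ 0.61
d₂ = d₁ − σ√T = 0.6100 − 0.4808 = 0.1292 ⇒ 0.13
e^(−rT) = e^(−0.071·1.25) = 0.9151
P = 430·0.9151·N(-0.13) − 470·N(-0.61) = 430·0.9151·0.4483 − 470·0.2709 = 176.4029 − 127.3230 = 49.0799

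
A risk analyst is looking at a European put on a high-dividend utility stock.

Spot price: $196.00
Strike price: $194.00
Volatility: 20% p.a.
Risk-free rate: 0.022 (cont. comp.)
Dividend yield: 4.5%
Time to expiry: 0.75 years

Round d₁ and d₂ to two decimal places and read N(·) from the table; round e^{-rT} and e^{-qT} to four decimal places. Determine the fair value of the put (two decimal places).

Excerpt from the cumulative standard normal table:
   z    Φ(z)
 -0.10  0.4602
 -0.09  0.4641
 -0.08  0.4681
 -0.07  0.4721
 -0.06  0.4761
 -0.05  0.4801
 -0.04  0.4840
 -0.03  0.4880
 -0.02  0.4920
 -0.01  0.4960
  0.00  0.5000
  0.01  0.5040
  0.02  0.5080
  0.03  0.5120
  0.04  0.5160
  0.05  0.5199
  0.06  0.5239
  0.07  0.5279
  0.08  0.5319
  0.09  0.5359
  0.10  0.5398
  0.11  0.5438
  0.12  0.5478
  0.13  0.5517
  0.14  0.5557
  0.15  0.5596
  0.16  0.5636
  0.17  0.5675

$14.30

σ√T = 0.2·√0.75 = 0.1732
d₁ = [ln(196/194) + (0.022 − 0.045 + 0.2²/2)·0.75] / 0.1732 = [0.0103 − 0.0022] / 0.1732 = 0.0462 → 0.05
d₂ = d₁ − σ√T = 0.0462 − 0.1732 = -0.1270 → -0.13
exp(−qT) = exp(−0.045·0.75) = 0.9668;  exp(−rT) = exp(−0.022·0.75) = 0.9836
P = 194·0.9836·N(0.13) − 196·0.9668·N(-0.05) = 194·0.9836·0.5517 − 196·0.9668·0.4801 = 105.2745 − 90.9755 = 14.2990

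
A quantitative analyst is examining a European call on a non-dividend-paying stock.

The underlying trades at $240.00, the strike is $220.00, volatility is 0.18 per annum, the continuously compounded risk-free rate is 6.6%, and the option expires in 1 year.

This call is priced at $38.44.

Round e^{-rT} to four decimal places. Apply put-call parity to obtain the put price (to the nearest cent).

$4.38

exp(−rT) = exp(−0.066·1) = 0.9361
Put-call parity: C − P = S − K·e^(−rT) = 240 − 220·0.9361 = 240 − 205.9420 = 34.0580
P = C − (C − P) = 38.44 − (34.0580) = 4.3820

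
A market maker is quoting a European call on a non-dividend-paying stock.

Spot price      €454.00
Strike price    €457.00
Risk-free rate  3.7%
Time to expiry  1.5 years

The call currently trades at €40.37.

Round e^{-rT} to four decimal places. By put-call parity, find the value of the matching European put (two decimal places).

e^(−rT) = e^(−0.037·1.5) = 0.9460
Put-call parity: C − P = S − K·e^(−rT) = 454 − 457·0.9460 = 454 − 432.3220 = 21.6780
P = C − (C − P) = 40.37 − (21.6780) = 18.6920

€18.69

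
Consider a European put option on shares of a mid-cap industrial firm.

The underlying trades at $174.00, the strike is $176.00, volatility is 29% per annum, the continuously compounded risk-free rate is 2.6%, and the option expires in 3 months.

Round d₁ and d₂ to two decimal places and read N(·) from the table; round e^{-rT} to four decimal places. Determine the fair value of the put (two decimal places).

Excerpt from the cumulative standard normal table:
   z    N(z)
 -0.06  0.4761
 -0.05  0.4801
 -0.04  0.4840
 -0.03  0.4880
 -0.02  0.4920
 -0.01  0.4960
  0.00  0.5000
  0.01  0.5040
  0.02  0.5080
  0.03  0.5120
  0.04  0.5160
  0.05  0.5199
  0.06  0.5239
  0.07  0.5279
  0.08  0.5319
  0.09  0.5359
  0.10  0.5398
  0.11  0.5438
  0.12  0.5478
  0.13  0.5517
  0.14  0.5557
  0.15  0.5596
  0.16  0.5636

σ√T = 0.29·√0.25 = 0.1450
d₁ = [ln(174/176) + (0.026 + 0.29²/2)·0.25] / 0.1450 = [-0.0114 + 0.0170] / 0.1450 = 0.0385 → 0.04
d₂ = d₁ − σ√T = 0.0385 − 0.1450 = -0.1065 → -0.11
e^(−rT) = e^(−0.026·0.25) = 0.9935
N(−d₂) = N(0.11) = 0.5438;  N(−d₁) = N(-0.04) = 0.4840
P = 176·0.9935·0.5438 − 174·0.4840 = 95.0867 − 84.2160 = 10.8707

$10.87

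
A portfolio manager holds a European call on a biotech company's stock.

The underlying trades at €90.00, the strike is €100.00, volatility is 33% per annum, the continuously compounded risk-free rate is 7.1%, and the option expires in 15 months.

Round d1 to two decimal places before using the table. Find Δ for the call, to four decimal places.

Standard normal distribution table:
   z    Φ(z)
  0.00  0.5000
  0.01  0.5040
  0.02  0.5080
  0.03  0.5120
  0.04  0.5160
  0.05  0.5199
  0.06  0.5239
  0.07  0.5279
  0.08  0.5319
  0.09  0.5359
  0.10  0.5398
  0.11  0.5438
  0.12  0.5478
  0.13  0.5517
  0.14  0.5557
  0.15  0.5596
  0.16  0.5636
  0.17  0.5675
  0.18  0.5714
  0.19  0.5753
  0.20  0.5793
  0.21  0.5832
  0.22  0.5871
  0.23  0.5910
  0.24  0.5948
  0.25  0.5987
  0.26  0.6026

T = 1.25;  σ√T = 0.3690
d₁ = [ln(90/100) + (0.071 + 0.33²/2)·1.25] / 0.3690 = [-0.1054 + 0.1568] / 0.3690 = 0.1395 ≈ 0.14
N(d₁) = N(0.14) = 0.5557
Δ_call = N(d₁) = 0.5557

0.5557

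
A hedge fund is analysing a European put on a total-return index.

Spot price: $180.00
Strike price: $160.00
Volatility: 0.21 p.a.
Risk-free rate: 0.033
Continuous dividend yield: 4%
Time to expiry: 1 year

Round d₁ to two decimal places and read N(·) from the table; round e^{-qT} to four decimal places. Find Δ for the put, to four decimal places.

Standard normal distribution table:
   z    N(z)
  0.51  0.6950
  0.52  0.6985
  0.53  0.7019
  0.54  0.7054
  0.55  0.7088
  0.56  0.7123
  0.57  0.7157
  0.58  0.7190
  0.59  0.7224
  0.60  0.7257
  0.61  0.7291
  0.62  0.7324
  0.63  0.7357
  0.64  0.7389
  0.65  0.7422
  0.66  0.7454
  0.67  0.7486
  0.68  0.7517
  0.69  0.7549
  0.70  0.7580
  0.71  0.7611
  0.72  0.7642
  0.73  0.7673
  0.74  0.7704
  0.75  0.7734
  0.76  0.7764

σ√T = 0.21·√1 = 0.2100
ln(S/K) + (r − q + σ²/2)T = ln(180/160) + (0.033 − 0.04 + 0.21²/2)·1 = 0.1178 + 0.0150 = 0.1328
d₁ = 0.1328 / 0.2100 = 0.6325 ≈ 0.63
N(d₁) = N(0.63) = 0.7357
Δ_put = exp(−qT)·(N(d₁) − 1) = 0.9608·(0.7357 − 1) = -0.2539

-0.2539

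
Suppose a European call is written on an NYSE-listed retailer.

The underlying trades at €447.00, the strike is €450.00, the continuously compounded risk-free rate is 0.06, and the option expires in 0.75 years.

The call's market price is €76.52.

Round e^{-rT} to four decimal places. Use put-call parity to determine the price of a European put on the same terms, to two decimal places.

€59.72

exp(−rT) = exp(−0.06·0.75) = 0.9560
Put-call parity: C − P = S − K·e^(−rT) = 447 − 450·0.9560 = 447 − 430.2000 = 16.8000
P = C − (C − P) = 76.52 − (16.8000) = 59.7200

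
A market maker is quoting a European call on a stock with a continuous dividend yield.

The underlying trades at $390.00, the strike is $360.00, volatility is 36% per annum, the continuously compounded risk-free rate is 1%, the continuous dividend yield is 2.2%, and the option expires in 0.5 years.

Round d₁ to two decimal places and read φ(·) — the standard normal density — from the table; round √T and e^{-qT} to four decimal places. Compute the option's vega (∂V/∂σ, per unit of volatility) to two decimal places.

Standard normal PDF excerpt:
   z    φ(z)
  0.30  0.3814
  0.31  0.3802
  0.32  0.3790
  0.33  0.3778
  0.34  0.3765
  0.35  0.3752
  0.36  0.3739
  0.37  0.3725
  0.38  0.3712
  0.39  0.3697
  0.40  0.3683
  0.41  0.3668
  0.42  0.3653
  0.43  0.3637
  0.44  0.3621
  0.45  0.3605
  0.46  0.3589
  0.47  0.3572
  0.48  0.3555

T = 0.5;  σ√T = 0.2546
d₁ = [ln(390/360) + (0.01 − 0.022 + ½·0.36²)·0.5] / (σ√T) = (0.0800 + 0.0264) / 0.2546 = 0.4181 → 0.42
√T = √0.5 = 0.7071
φ(d₁) = φ(0.42) = 0.3653
e^(−qT) = e^(−0.022·0.5) = 0.9891
vega = S·e^(−qT)·φ(d₁)·√T = 390·0.9891·0.3653·0.7071 = 99.6404

99.64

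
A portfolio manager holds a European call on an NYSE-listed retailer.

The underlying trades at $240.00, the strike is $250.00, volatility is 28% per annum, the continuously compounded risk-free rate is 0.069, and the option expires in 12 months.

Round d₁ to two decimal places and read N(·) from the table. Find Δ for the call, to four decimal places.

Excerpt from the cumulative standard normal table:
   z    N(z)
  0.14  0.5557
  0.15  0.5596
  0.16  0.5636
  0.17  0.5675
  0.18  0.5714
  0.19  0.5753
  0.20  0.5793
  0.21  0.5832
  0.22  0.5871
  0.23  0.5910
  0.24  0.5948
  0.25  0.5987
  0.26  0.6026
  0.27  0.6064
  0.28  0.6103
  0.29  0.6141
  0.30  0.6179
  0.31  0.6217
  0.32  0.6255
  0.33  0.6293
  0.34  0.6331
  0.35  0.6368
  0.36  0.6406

0.5948

σ√T = 0.28 × 1.0000 = 0.2800
ln(S/K) + (r + σ²/2)T = ln(240/250) + (0.069 + 0.28²/2)·1 = -0.0408 + 0.1082 = 0.0674
d₁ = 0.0674 / 0.2800 = 0.2406 ⇒ 0.24
N(d₁) = N(0.24) = 0.5948
Δ_call = N(d₁) = 0.5948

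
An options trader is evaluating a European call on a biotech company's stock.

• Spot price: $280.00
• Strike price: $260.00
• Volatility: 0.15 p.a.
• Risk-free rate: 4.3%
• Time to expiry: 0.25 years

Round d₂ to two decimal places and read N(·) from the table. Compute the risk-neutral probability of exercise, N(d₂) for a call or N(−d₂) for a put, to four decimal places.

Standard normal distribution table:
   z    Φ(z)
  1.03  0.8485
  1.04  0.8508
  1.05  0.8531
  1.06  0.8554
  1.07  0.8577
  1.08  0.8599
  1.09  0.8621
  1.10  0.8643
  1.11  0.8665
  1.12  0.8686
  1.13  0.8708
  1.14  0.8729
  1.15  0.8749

0.8621

σ√T = 0.15·√0.25 = 0.0750
d₁ = [ln(280/260) + (0.043 + 0.15²/2)·0.25] / 0.0750 = [0.0741 + 0.0136] / 0.0750 = 1.1689 ≈ 1.17
d₂ = d₁ − σ√T = 1.1689 − 0.0750 = 1.0939 ≈ 1.09
Pr(exercise) under Q = N(d₂) = 0.8621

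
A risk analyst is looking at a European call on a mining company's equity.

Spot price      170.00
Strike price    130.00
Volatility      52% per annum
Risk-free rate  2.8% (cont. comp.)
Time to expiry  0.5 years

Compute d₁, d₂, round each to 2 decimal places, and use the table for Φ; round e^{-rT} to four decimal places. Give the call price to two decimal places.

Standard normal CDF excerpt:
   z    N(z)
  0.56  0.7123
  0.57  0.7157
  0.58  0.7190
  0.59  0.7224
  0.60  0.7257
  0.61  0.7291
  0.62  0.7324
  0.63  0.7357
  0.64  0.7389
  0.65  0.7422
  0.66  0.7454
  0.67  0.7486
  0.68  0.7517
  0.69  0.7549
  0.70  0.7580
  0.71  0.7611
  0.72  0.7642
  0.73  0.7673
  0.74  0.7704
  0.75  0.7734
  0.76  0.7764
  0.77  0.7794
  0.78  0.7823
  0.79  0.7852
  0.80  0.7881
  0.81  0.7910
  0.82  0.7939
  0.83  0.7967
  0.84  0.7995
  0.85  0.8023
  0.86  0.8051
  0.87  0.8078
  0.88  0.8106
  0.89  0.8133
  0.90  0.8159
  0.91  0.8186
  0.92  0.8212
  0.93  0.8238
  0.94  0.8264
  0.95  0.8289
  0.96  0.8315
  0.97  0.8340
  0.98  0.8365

T = 0.5;  σ√T = 0.3677
d₁ = [ln(170/130) + (0.028 + 0.52²/2)·0.5] / 0.3677 = [0.2683 + 0.0816] / 0.3677 = 0.9515 → 0.95
d₂ = d₁ − σ√T = 0.9515 − 0.3677 = 0.5838 → 0.58
e^(−rT) = e^(−0.028·0.5) = 0.9861
N(d₁) = N(0.95) = 0.8289;  N(d₂) = N(0.58) = 0.7190
C = 170·0.8289 − 130·0.9861·0.7190 = 140.9130 − 92.1708 = 48.7422

48.74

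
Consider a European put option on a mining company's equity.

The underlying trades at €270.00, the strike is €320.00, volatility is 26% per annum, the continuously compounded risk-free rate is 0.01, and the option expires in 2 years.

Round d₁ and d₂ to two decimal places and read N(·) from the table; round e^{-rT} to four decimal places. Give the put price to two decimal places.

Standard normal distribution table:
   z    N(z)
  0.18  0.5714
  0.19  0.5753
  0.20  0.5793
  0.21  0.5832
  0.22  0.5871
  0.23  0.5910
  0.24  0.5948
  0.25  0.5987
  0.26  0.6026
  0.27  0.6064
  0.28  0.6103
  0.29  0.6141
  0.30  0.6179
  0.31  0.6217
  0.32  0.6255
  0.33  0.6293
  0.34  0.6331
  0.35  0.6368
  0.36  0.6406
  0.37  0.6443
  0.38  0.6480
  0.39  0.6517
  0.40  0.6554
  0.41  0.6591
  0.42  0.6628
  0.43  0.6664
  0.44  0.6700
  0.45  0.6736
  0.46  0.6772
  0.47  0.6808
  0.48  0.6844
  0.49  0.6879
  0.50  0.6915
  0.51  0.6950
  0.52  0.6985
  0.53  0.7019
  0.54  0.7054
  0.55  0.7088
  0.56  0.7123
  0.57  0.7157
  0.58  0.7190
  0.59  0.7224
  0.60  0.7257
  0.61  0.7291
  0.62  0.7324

σ√T = 0.26 × 1.4142 = 0.3677
ln(S/K) + (r + σ²/2)T = ln(270/320) + (0.01 + 0.26²/2)·2 = -0.1699 + 0.0876 = -0.0823
d₁ = -0.0823 / 0.3677 = -0.2238 → -0.22
d₂ = d₁ − σ√T = -0.2238 − 0.3677 = -0.5915 → -0.59
exp(−rT) = exp(−0.01·2) = 0.9802
N(−d₂) = N(0.59) = 0.7224;  N(−d₁) = N(0.22) = 0.5871
P = 320·0.9802·0.7224 − 270·0.5871 = 226.5909 − 158.5170 = 68.0739

€68.07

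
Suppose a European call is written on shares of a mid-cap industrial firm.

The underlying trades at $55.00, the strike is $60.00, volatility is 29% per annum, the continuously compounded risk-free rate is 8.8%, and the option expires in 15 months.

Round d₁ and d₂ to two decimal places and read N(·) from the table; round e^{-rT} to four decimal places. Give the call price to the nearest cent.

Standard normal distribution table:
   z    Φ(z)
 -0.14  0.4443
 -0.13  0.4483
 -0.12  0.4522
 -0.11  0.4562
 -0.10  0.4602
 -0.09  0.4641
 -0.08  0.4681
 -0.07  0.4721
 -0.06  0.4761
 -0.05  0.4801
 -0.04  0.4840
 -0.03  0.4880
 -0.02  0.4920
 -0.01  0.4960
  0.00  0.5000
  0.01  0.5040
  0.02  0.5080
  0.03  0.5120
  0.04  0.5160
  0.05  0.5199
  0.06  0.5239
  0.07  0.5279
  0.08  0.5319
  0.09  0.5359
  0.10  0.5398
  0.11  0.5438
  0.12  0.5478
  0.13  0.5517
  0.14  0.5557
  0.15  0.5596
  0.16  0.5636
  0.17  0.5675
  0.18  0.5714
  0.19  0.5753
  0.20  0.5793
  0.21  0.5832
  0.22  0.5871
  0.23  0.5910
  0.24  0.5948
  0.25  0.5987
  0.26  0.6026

σ√T = 0.29 × 1.1180 = 0.3242
d₁ = [ln(55/60) + (0.088 + 0.29²/2)·1.25] / 0.3242 = [-0.0870 + 0.1626] / 0.3242 = 0.2330 which rounds to 0.23
d₂ = d₁ − σ√T = 0.2330 − 0.3242 = -0.0912 which rounds to -0.09
e^(−rT) = e^(−0.088·1.25) = 0.8958
C = 55·N(0.23) − 60·0.8958·N(-0.09) = 55·0.5910 − 60·0.8958·0.4641 = 32.5050 − 24.9444 = 7.5606

$7.56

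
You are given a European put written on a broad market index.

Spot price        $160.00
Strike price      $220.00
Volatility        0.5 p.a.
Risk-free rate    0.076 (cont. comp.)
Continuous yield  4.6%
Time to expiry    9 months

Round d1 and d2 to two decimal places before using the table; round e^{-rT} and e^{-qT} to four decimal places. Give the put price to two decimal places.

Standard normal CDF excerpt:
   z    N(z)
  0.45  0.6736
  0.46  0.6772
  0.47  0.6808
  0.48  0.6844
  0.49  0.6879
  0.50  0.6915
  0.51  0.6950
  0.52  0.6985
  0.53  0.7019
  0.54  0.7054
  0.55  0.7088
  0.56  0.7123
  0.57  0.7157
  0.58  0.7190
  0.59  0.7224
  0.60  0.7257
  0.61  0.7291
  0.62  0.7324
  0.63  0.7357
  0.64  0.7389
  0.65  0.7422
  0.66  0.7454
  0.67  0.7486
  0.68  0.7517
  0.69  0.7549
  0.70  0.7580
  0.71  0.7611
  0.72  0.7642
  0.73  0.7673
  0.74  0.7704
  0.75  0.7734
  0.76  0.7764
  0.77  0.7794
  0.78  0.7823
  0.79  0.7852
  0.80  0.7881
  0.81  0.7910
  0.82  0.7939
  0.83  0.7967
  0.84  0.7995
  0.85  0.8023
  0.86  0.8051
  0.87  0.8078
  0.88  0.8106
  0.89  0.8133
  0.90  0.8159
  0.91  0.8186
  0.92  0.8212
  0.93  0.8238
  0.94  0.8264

$64.32

σ√T = 0.5 × 0.8660 = 0.4330
d₁ = [ln(160/220) + (0.076 − 0.046 + ½·0.5²)·0.75] / (σ√T) = (-0.3185 + 0.1162) / 0.4330 = -0.4670 → -0.47
d₂ = -0.4670 − 0.4330 = -0.9000 → -0.90
exp(−qT) = exp(−0.046·0.75) = 0.9661;  exp(−rT) = exp(−0.076·0.75) = 0.9446
N(−d₂) = N(0.90) = 0.8159;  N(−d₁) = N(0.47) = 0.6808
P = 220·0.9446·0.8159 − 160·0.9661·0.6808 = 169.5538 − 105.2353 = 64.3185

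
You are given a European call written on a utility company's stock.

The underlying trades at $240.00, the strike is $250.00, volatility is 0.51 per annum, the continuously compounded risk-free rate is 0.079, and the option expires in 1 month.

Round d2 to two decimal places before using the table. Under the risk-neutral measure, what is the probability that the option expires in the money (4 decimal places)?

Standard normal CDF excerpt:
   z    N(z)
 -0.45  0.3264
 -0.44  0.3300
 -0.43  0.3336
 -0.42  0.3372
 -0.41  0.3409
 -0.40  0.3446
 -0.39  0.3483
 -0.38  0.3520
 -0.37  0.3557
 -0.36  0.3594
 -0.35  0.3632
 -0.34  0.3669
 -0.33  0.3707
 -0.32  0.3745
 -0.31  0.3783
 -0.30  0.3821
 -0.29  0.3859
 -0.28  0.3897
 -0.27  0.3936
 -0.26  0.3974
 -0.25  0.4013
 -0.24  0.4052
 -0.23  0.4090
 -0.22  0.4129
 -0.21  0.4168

T = 0.08333;  σ√T = 0.1472
ln(S/K) + (r + σ²/2)T = ln(240/250) + (0.079 + 0.51²/2)·0.08333 = -0.0408 + 0.0174 = -0.0234
d₁ = -0.0234 / 0.1472 = -0.1589 → -0.16
d₂ = d₁ − σ√T = -0.1589 − 0.1472 = -0.3062 → -0.31
Pr(exercise) under Q = N(d₂) = 0.3783

0.3783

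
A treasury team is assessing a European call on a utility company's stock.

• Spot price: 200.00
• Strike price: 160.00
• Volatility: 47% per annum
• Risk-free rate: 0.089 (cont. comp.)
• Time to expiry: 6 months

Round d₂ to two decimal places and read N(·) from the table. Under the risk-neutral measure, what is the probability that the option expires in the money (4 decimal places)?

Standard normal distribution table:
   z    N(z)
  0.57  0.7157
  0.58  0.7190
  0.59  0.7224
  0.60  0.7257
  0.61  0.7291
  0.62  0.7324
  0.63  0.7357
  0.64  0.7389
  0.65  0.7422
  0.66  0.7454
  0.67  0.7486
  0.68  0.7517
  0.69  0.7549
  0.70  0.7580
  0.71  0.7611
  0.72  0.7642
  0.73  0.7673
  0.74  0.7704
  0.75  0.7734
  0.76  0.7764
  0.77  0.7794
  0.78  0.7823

0.7389

σ√T = 0.47·√0.5 = 0.3323
d₁ = [ln(200/160) + (0.089 + ½·0.47²)·0.5] / (σ√T) = (0.2231 + 0.0997) / 0.3323 = 0.9715 which rounds to 0.97
d₂ = 0.9715 − 0.3323 = 0.6392 which rounds to 0.64
Risk-neutral Pr[S_T > K] = N(d₂) = N(0.64) = 0.7389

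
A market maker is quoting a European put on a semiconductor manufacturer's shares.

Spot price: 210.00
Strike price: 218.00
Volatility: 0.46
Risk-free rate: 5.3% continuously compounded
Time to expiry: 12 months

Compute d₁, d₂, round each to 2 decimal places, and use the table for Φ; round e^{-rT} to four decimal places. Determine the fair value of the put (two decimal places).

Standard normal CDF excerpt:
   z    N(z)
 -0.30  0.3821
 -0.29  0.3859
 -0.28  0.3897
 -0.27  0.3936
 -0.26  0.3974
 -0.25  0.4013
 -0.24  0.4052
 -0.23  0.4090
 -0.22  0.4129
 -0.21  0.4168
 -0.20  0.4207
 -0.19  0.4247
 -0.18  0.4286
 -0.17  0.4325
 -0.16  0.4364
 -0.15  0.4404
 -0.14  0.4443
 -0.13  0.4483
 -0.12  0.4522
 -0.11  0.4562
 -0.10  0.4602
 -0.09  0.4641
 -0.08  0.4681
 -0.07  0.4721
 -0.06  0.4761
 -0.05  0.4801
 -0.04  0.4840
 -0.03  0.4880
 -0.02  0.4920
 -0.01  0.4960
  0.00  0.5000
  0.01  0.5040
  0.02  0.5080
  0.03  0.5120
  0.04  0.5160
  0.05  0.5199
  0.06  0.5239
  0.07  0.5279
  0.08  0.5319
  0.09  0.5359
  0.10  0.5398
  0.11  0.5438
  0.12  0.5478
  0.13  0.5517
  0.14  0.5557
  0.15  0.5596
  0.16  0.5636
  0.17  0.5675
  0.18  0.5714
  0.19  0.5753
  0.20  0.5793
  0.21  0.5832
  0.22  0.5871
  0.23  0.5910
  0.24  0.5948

36.32

T = 1;  σ√T = 0.4600
ln(S/K) + (r + σ²/2)T = ln(210/218) + (0.053 + 0.46²/2)·1 = -0.0374 + 0.1588 = 0.1214
d₁ = 0.1214 / 0.4600 = 0.2639 which rounds to 0.26
d₂ = d₁ − σ√T = 0.2639 − 0.4600 = -0.1961 which rounds to -0.20
exp(−rT) = exp(−0.053·1) = 0.9484
N(−d₂) = N(0.20) = 0.5793;  N(−d₁) = N(-0.26) = 0.3974
P = 218·0.9484·0.5793 − 210·0.3974 = 119.7710 − 83.4540 = 36.3170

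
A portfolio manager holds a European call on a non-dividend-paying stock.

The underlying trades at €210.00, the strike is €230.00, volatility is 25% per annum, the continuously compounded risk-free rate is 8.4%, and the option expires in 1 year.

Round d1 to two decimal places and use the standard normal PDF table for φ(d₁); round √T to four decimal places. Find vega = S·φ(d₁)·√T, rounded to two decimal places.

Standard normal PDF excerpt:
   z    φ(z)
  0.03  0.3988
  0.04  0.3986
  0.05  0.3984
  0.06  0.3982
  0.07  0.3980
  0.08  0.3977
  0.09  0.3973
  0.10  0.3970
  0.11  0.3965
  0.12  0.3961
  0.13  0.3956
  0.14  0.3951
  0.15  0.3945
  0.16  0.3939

83.37

σ√T = 0.25 × 1.0000 = 0.2500
d₁ = [ln(210/230) + (0.084 + 0.25²/2)·1] / 0.2500 = [-0.0910 + 0.1153] / 0.2500 = 0.0971 ≈ 0.10
√T = √1 = 1.0000
φ(d₁) = φ(0.10) = 0.3970
vega = S·φ(d₁)·√T = 210·0.3970·1.0000 = 83.3700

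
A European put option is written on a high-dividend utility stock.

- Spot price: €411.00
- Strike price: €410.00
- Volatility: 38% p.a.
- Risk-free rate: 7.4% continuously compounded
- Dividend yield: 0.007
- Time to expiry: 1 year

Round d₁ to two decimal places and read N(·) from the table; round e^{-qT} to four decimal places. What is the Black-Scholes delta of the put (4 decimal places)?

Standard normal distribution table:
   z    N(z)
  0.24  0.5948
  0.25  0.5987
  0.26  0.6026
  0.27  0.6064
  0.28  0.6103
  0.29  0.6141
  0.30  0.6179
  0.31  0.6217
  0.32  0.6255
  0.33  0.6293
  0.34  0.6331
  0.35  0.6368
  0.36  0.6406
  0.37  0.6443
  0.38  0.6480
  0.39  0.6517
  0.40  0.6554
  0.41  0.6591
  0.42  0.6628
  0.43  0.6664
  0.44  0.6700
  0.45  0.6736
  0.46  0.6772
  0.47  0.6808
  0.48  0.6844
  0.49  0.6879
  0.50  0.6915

T = 1;  σ√T = 0.3800
d₁ = [ln(411/410) + (0.074 − 0.007 + 0.38²/2)·1] / 0.3800 = [0.0024 + 0.1392] / 0.3800 = 0.3727 → 0.37
N(d₁) = N(0.37) = 0.6443
Δ_put = e^(−qT)·(N(d₁) − 1) = 0.9930·(0.6443 − 1) = -0.3532

-0.3532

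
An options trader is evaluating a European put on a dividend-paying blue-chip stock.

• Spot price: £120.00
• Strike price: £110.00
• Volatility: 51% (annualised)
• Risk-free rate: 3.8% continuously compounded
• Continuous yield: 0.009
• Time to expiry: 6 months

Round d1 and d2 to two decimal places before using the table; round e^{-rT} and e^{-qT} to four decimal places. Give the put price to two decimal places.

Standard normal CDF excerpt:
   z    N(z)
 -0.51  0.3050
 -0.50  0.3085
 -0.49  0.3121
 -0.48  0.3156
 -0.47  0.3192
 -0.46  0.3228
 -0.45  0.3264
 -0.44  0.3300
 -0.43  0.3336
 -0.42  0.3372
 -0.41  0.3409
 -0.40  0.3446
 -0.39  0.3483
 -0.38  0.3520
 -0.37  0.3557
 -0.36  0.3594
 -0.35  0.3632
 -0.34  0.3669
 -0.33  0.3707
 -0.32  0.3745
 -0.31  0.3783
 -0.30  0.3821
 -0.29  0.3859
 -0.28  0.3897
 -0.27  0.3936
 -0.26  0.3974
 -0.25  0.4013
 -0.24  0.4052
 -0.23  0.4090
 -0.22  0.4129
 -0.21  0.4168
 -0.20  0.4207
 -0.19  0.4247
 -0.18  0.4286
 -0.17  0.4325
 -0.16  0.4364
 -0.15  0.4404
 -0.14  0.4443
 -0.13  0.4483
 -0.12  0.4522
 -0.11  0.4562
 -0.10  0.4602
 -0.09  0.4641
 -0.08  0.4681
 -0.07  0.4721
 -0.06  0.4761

σ√T = 0.51 × 0.7071 = 0.3606
d₁ = [ln(120/110) + (0.038 − 0.009 + ½·0.51²)·0.5] / (σ√T) = (0.0870 + 0.0795) / 0.3606 = 0.4618 ≈ 0.46
d₂ = 0.4618 − 0.3606 = 0.1012 ≈ 0.10
e^(−qT) = e^(−0.009·0.5) = 0.9955;  e^(−rT) = e^(−0.038·0.5) = 0.9812
N(−d₂) = N(-0.10) = 0.4602;  N(−d₁) = N(-0.46) = 0.3228
P = 110·0.9812·0.4602 − 120·0.9955·0.3228 = 49.6703 − 38.5617 = 11.1086

£11.11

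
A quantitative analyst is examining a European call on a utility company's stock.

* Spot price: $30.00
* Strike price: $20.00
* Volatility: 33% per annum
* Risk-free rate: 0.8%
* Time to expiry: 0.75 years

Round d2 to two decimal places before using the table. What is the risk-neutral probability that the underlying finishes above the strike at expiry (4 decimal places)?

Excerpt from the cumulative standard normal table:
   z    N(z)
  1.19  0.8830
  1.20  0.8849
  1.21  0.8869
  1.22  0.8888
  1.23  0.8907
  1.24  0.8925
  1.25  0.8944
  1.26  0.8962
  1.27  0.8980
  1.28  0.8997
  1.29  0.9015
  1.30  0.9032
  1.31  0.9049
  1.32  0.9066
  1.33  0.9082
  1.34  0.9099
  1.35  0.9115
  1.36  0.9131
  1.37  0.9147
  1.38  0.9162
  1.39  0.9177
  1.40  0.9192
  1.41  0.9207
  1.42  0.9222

σ√T = 0.33 × 0.8660 = 0.2858
d₁ = [ln(30/20) + (0.008 + 0.33²/2)·0.75] / 0.2858 = [0.4055 + 0.0468] / 0.2858 = 1.5826 ⇒ 1.58
d₂ = d₁ − σ√T = 1.5826 − 0.2858 = 1.2969 ⇒ 1.30
Pr(exercise) under Q = N(d₂) = 0.9032

0.9032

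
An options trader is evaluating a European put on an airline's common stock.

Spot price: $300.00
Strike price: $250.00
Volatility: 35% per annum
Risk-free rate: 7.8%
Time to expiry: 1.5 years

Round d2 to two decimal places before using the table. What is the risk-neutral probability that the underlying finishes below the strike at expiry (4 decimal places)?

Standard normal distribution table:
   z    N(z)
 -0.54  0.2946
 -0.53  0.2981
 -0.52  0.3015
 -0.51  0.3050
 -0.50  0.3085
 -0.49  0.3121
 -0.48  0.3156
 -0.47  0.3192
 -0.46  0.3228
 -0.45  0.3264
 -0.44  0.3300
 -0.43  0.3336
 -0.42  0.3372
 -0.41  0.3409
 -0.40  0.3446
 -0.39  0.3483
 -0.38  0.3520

0.3156

σ√T = 0.35 × 1.2247 = 0.4287
ln(S/K) + (r + σ²/2)T = ln(300/250) + (0.078 + 0.35²/2)·1.5 = 0.1823 + 0.2089 = 0.3912
d₁ = 0.3912 / 0.4287 = 0.9126 which rounds to 0.91
d₂ = d₁ − σ√T = 0.9126 − 0.4287 = 0.4839 which rounds to 0.48
Risk-neutral Pr[S_T < K] = N(−d₂) = N(-0.48) = 0.3156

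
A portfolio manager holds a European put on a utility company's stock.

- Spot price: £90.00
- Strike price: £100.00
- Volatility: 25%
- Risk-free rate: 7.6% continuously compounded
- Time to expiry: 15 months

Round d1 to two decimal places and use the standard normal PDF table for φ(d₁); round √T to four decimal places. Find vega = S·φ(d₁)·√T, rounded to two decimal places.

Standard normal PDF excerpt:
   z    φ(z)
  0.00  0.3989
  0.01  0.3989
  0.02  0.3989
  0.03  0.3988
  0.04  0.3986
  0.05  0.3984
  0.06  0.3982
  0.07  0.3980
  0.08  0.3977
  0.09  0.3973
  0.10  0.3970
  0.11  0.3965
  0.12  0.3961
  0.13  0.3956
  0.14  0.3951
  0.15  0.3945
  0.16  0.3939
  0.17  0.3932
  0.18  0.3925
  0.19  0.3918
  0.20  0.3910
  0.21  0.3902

39.95

σ√T = 0.25·√1.25 = 0.2795
d₁ = [ln(90/100) + (0.076 + ½·0.25²)·1.25] / (σ√T) = (-0.1054 + 0.1341) / 0.2795 = 0.1027 → 0.10
√T = √1.25 = 1.1180
φ(d₁) = φ(0.10) = 0.3970
vega = S·φ(d₁)·√T = 90·0.3970·1.1180 = 39.9461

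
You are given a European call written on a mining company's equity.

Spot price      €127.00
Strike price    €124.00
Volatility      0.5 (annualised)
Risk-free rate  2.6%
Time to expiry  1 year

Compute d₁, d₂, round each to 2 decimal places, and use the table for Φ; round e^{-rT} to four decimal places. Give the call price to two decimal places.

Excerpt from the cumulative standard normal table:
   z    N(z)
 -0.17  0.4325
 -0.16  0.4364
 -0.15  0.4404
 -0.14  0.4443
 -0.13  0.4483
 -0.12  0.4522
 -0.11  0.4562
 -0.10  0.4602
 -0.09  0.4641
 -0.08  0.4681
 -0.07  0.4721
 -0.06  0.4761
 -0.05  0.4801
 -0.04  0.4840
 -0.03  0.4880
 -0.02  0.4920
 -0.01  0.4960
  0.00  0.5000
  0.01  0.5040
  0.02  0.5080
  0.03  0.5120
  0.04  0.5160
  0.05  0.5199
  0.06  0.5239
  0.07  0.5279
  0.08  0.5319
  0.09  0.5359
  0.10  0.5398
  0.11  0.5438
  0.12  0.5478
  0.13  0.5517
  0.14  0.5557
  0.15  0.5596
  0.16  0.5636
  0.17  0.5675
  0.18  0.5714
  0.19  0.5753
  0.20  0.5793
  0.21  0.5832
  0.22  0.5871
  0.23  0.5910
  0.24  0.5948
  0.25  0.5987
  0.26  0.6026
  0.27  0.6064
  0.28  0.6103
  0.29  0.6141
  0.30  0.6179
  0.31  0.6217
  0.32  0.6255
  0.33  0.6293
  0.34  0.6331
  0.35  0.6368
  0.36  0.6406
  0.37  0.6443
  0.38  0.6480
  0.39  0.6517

€27.67

σ√T = 0.5 × 1.0000 = 0.5000
d₁ = [ln(127/124) + (0.026 + ½·0.5²)·1] / (σ√T) = (0.0239 + 0.1510) / 0.5000 = 0.3498 → 0.35
d₂ = 0.3498 − 0.5000 = -0.1502 → -0.15
exp(−rT) = exp(−0.026·1) = 0.9743
C = 127·N(0.35) − 124·0.9743·N(-0.15) = 127·0.6368 − 124·0.9743·0.4404 = 80.8736 − 53.2061 = 27.6675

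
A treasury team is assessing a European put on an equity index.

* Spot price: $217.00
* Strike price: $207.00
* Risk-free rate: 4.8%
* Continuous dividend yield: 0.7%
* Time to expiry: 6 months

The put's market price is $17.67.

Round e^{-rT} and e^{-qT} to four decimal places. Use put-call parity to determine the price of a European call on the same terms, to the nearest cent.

exp(−qT) = exp(−0.007·0.5) = 0.9965;  exp(−rT) = exp(−0.048·0.5) = 0.9763
Put-call parity: C − P = S·e^(−qT) − K·e^(−rT) = 217·0.9965 − 207·0.9763 = 216.2405 − 202.0941 = 14.1464
C = P + (C − P) = 17.67 + (14.1464) = 31.8164

$31.82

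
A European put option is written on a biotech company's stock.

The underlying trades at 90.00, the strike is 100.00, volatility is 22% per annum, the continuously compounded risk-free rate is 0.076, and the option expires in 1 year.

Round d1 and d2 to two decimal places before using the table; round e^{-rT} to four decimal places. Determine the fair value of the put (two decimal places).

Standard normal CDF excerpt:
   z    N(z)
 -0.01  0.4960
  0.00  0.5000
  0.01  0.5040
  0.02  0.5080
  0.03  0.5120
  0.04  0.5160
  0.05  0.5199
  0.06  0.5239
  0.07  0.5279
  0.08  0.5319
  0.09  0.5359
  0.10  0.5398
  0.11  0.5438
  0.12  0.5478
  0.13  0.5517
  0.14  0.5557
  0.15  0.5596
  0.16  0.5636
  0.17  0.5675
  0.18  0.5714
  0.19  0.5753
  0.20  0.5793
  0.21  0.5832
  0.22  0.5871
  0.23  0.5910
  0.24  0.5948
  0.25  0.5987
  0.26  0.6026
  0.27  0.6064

σ√T = 0.22 × 1.0000 = 0.2200
d₁ = [ln(90/100) + (0.076 + ½·0.22²)·1] / (σ√T) = (-0.1054 + 0.1002) / 0.2200 = -0.0235 ⇒ -0.02
d₂ = -0.0235 − 0.2200 = -0.2435 ⇒ -0.24
exp(−rT) = exp(−0.076·1) = 0.9268
P = 100·0.9268·N(0.24) − 90·N(0.02) = 100·0.9268·0.5948 − 90·0.5080 = 55.1261 − 45.7200 = 9.4061

9.41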